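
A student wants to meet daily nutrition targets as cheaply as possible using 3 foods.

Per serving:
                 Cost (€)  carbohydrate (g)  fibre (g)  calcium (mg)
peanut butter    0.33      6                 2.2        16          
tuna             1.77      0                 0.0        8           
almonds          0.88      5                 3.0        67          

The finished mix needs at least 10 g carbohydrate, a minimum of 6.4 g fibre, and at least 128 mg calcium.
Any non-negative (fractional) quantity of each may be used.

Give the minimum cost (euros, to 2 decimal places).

Let x1 = servings of peanut butter, x2 = servings of tuna, x3 = servings of almonds.
Minimise 0.33x1 + 1.77x2 + 0.88x3 with:
  6x1 + 5x3 ≥ 10   (carbohydrate)
  2.2x1 + 3x3 ≥ 6.4   (fibre)
  16x1 + 8x2 + 67x3 ≥ 128   (calcium)
  x1, x2, x3 ≥ 0.
The minimum-cost mix takes nothing from tuna — only peanut butter, almonds. Binding constraints: fibre and calcium.
So peanut butter = 0.4507 servings, almonds = 1.803 servings.
Objective = 0.33·0.4507 + 0.88·1.803 = 1.7354.

€1.74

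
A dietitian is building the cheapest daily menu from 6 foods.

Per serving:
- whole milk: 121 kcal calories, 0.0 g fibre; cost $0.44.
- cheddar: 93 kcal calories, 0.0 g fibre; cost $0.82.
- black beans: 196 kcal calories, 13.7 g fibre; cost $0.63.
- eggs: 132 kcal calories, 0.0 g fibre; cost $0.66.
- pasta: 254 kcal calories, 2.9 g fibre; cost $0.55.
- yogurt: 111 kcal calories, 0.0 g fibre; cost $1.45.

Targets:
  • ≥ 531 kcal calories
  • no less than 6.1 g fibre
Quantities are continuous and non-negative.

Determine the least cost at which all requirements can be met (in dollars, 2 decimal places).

Treat it as an LP. Let x1 = servings of whole milk, x2 = servings of cheddar, x3 = servings of black beans, x4 = servings of eggs, x5 = servings of pasta, x6 = servings of yogurt.
Minimise 0.44x1 + 0.82x2 + 0.63x3 + 0.66x4 + 0.55x5 + 1.45x6 subject to:
  121x1 + 93x2 + 196x3 + 132x4 + 254x5 + 111x6 ≥ 531   (calories)
  13.7x3 + 2.9x5 ≥ 6.1   (fibre)
  x1, x2, x3, x4, x5, x6 ≥ 0.
At the optimum only black beans, pasta are positive (whole milk, cheddar, eggs, yogurt = 0). The calories and fibre requirements are met with equality.
Solving gives x3 = 0.003263, x5 = 2.088.
Cost = 0.63·0.003263 + 0.55·2.088 = 1.1505.

$1.15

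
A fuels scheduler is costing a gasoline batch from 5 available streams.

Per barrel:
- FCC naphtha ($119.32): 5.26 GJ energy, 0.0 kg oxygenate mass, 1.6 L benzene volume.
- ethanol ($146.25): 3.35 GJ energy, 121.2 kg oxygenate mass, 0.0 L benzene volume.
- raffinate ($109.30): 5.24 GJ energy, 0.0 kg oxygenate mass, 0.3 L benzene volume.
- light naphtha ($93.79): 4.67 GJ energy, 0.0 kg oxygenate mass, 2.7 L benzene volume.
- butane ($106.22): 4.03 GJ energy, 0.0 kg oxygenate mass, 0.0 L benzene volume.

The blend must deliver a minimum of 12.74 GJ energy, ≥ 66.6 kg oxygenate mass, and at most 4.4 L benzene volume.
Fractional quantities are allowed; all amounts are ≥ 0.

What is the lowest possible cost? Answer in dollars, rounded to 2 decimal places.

$302.09

This is a linear program. Let x1 = barrels of FCC naphtha, x2 = barrels of ethanol, x3 = barrels of raffinate, x4 = barrels of light naphtha, x5 = barrels of butane.
Minimize 119.32x1 + 146.25x2 + 109.3x3 + 93.79x4 + 106.22x5 subject to:
  5.26x1 + 3.35x2 + 5.24x3 + 4.67x4 + 4.03x5 ≥ 12.74   (energy)
  121.2x2 ≥ 66.6   (oxygenate mass)
  1.6x1 + 0.3x3 + 2.7x4 ≤ 4.4   (benzene volume)
  x1, x2, x3, x4, x5 ≥ 0.
At the optimum only ethanol, raffinate, light naphtha are positive (FCC naphtha, butane = 0). The energy, oxygenate mass, benzene volume requirements are met with equality.
So ethanol = 0.549505 barrels, raffinate = 0.696613 barrels, light naphtha = 1.55223 barrels.
Objective = 146.25·0.549505 + 109.3·0.696613 + 93.79·1.55223 = 302.0886.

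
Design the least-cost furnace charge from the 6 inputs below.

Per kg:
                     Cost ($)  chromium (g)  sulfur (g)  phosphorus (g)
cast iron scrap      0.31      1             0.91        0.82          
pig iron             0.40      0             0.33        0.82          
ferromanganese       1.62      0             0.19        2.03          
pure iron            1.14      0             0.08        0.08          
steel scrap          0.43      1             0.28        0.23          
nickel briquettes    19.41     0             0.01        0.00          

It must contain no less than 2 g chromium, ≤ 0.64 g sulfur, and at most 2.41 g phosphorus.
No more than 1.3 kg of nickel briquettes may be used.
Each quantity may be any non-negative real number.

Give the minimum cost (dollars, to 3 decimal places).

This is a linear program. Let x1 = kg of cast iron scrap, x2 = kg of pig iron, x3 = kg of ferromanganese, x4 = kg of pure iron, x5 = kg of steel scrap, x6 = kg of nickel briquettes.
Minimise 0.31x1 + 0.4x2 + 1.62x3 + 1.14x4 + 0.43x5 + 19.41x6 s.t.:
  1x1 + 1x5 ≥ 2   (chromium)
  0.91x1 + 0.33x2 + 0.19x3 + 0.08x4 + 0.28x5 + 0.01x6 ≤ 0.64   (sulfur)
  0.82x1 + 0.82x2 + 2.03x3 + 0.08x4 + 0.23x5 ≤ 2.41   (phosphorus)
  x6 ≤ 1.3
  x1, x2, x3, x4, x5, x6 ≥ 0.
The optimal basis is {cast iron scrap, steel scrap}; pig iron, ferromanganese, pure iron, nickel briquettes drop out. There the chromium and sulfur constraints are tight.
Solving gives x1 = 0.127, x5 = 1.873.
Hence cost = 0.31·0.127 + 0.43·1.873 = $0.84476.

$0.845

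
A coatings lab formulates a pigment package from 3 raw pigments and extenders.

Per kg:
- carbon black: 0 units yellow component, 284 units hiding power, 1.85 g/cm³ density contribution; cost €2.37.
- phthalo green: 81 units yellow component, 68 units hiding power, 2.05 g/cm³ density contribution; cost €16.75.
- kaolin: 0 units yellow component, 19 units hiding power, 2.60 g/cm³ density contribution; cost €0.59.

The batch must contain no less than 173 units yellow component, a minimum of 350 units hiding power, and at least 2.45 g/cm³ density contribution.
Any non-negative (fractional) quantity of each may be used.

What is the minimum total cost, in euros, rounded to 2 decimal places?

€37.48

Let x1 = kg of carbon black, x2 = kg of phthalo green, x3 = kg of kaolin.
Minimise 2.37x1 + 16.75x2 + 0.59x3 s.t.:
  81x2 ≥ 173   (yellow component)
  284x1 + 68x2 + 19x3 ≥ 350   (hiding power)
  1.85x1 + 2.05x2 + 2.6x3 ≥ 2.45   (density contribution)
  x1, x2, x3 ≥ 0.
The optimal basis is {carbon black, phthalo green}; kaolin drops out. The yellow component and hiding power requirements are met with equality.
That vertex is x1 = 0.72101, x2 = 2.1358.
Objective = 2.37·0.72101 + 16.75·2.1358 = 37.4834.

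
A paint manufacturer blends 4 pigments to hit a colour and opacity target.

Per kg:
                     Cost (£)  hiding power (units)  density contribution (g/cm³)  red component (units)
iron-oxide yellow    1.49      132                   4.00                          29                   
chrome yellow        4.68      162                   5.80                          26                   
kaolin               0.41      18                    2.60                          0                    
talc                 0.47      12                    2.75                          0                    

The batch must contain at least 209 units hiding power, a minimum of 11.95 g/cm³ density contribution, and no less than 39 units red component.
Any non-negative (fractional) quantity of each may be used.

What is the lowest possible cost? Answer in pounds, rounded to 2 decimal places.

£3.04

Set it up as a linear program. Let x1 = kg of iron-oxide yellow, x2 = kg of chrome yellow, x3 = kg of kaolin, x4 = kg of talc.
min 1.49x1 + 4.68x2 + 0.41x3 + 0.47x4 s.t.:
  132x1 + 162x2 + 18x3 + 12x4 ≥ 209   (hiding power)
  4x1 + 5.8x2 + 2.6x3 + 2.75x4 ≥ 11.95   (density contribution)
  29x1 + 26x2 ≥ 39   (red component)
  x1, x2, x3, x4 ≥ 0.
The cheapest feasible vertex uses only iron-oxide yellow, kaolin; chrome yellow, talc are not used. The density contribution and red component requirements are met with equality.
That vertex is x1 = 1.345, x3 = 2.527.
Total cost: 1.49·1.345 + 0.41·2.527 = 3.0401.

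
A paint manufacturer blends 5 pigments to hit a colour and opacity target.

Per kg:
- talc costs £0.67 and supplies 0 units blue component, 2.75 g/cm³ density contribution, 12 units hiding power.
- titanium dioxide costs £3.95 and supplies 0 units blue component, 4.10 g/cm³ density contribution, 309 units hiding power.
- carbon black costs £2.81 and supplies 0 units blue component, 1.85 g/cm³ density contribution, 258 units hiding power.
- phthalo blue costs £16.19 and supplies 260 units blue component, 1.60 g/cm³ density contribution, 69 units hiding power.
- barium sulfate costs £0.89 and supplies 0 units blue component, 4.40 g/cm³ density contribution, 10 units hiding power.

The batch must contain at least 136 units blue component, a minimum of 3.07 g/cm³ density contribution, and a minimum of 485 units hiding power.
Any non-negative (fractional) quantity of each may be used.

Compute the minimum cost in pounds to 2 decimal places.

Treat it as an LP. Let x1 = kg of talc, x2 = kg of titanium dioxide, x3 = kg of carbon black, x4 = kg of phthalo blue, x5 = kg of barium sulfate.
Minimise 0.67x1 + 3.95x2 + 2.81x3 + 16.19x4 + 0.89x5 subject to:
  260x4 ≥ 136   (blue component)
  2.75x1 + 4.1x2 + 1.85x3 + 1.6x4 + 4.4x5 ≥ 3.07   (density contribution)
  12x1 + 309x2 + 258x3 + 69x4 + 10x5 ≥ 485   (hiding power)
  x1, x2, x3, x4, x5 ≥ 0.
The minimum-cost mix takes nothing from talc, titanium dioxide, barium sulfate — only carbon black, phthalo blue. The blue component and hiding power requirements are met with equality.
Solving gives x3 = 1.74, x4 = 0.5231.
Total cost: 2.81·1.74 + 16.19·0.5231 = 13.3584.

£13.36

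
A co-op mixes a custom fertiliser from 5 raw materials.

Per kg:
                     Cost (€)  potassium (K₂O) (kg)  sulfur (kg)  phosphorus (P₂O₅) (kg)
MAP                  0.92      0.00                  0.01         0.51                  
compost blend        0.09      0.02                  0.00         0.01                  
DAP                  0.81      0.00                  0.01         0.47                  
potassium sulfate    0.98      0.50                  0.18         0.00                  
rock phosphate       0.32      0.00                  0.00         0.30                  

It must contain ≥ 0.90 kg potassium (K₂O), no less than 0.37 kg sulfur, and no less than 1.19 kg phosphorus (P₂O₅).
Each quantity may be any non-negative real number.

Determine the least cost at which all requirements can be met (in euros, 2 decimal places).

Treat it as an LP. Let x1 = kg of MAP, x2 = kg of compost blend, x3 = kg of DAP, x4 = kg of potassium sulfate, x5 = kg of rock phosphate.
Minimise 0.92x1 + 0.09x2 + 0.81x3 + 0.98x4 + 0.32x5 subject to:
  0.02x2 + 0.5x4 ≥ 0.9   (potassium (K₂O))
  0.01x1 + 0.01x3 + 0.18x4 ≥ 0.37   (sulfur)
  0.51x1 + 0.01x2 + 0.47x3 + 0.3x5 ≥ 1.19   (phosphorus (P₂O₅))
  x1, x2, x3, x4, x5 ≥ 0.
At the optimum only potassium sulfate, rock phosphate are positive (MAP, compost blend, DAP = 0). There the sulfur and phosphorus (P₂O₅) constraints are tight.
That vertex is x4 = 2.056, x5 = 3.967.
Total cost: 0.98·2.056 + 0.32·3.967 = 3.2843.

€3.28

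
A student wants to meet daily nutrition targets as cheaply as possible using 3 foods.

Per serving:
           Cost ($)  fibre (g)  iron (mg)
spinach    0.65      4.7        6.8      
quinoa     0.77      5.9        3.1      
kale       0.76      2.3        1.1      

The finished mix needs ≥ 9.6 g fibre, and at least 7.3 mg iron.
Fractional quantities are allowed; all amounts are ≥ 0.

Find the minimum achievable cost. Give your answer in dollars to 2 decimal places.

$1.27

Set it up as a linear program. Let x1 = servings of spinach, x2 = servings of quinoa, x3 = servings of kale.
Minimise 0.65x1 + 0.77x2 + 0.76x3 with:
  4.7x1 + 5.9x2 + 2.3x3 ≥ 9.6   (fibre)
  6.8x1 + 3.1x2 + 1.1x3 ≥ 7.3   (iron)
  x1, x2, x3 ≥ 0.
The optimal basis is {spinach, quinoa}; kale drops out. Binding constraints: fibre and iron.
So spinach = 0.5209 servings, quinoa = 1.212 servings.
Hence cost = 0.65·0.5209 + 0.77·1.212 = $1.2718.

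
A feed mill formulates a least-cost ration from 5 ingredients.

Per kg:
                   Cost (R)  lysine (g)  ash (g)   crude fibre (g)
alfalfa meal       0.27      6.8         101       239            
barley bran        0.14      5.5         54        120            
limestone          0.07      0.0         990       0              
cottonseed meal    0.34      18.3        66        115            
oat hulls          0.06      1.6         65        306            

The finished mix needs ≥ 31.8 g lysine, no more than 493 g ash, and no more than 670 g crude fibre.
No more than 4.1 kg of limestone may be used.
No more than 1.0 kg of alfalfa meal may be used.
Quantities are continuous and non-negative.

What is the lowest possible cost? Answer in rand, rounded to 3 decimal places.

Set it up as a linear program. Let x1 = kg of alfalfa meal, x2 = kg of barley bran, x3 = kg of limestone, x4 = kg of cottonseed meal, x5 = kg of oat hulls.
Minimise 0.27x1 + 0.14x2 + 0.07x3 + 0.34x4 + 0.06x5 with:
  6.8x1 + 5.5x2 + 18.3x4 + 1.6x5 ≥ 31.8   (lysine)
  101x1 + 54x2 + 990x3 + 66x4 + 65x5 ≤ 493   (ash)
  239x1 + 120x2 + 115x4 + 306x5 ≤ 670   (crude fibre)
  x3 ≤ 4.1
  x1 ≤ 1
  x1, x2, x3, x4, x5 ≥ 0.
The minimum-cost mix takes nothing from alfalfa meal, barley bran, limestone, oat hulls — only cottonseed meal. Binding constraint: lysine.
That vertex is x4 = 1.738.
Hence cost = 0.34·1.738 = R0.59092.

R0.591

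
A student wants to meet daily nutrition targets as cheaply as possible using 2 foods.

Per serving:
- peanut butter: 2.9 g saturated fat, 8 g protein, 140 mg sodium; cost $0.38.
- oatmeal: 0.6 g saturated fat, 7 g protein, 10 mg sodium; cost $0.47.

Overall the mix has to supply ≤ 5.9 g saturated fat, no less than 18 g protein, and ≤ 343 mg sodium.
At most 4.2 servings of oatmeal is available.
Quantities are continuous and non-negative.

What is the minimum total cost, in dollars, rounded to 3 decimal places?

$0.899

Set it up as a linear program. Let x1 = servings of peanut butter, x2 = servings of oatmeal.
Minimise 0.38x1 + 0.47x2 with:
  2.9x1 + 0.6x2 ≤ 5.9   (saturated fat)
  8x1 + 7x2 ≥ 18   (protein)
  140x1 + 10x2 ≤ 343   (sodium)
  x2 ≤ 4.2
  x1, x2 ≥ 0.
Both inputs are positive at the optimum. There the saturated fat and protein constraints are tight.
So peanut butter = 1.968 servings, oatmeal = 0.3226 servings.
Hence cost = 0.38·1.968 + 0.47·0.3226 = $0.89946.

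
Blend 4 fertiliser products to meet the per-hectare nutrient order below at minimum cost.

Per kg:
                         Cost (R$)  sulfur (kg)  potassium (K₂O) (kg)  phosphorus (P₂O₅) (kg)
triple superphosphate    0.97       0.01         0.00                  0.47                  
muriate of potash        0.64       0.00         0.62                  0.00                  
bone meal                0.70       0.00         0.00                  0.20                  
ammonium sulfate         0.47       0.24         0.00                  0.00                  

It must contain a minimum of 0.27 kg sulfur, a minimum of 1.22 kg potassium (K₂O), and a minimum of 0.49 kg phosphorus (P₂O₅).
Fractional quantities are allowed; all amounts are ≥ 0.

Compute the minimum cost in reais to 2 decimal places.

R$2.78

This is a linear program. Let x1 = kg of triple superphosphate, x2 = kg of muriate of potash, x3 = kg of bone meal, x4 = kg of ammonium sulfate.
min 0.97x1 + 0.64x2 + 0.7x3 + 0.47x4 with:
  0.01x1 + 0.24x4 ≥ 0.27   (sulfur)
  0.62x2 ≥ 1.22   (potassium (K₂O))
  0.47x1 + 0.2x3 ≥ 0.49   (phosphorus (P₂O₅))
  x1, x2, x3, x4 ≥ 0.
The cheapest feasible vertex uses only triple superphosphate, muriate of potash, ammonium sulfate; bone meal is not used. The sulfur, potassium (K₂O), phosphorus (P₂O₅) requirements are met with equality.
Solving gives x1 = 1.043, x2 = 1.968, x4 = 1.082.
Hence cost = 0.97·1.043 + 0.64·1.968 + 0.47·1.082 = R$2.7798.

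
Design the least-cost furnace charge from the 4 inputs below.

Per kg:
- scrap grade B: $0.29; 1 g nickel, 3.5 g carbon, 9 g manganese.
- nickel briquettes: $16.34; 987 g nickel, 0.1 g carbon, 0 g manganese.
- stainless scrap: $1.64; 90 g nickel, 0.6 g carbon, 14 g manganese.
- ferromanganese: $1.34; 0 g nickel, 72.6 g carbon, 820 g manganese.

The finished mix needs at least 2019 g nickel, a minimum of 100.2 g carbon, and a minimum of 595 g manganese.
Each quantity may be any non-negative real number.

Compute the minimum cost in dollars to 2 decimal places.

$35.27

Let x1 = kg of scrap grade B, x2 = kg of nickel briquettes, x3 = kg of stainless scrap, x4 = kg of ferromanganese.
min 0.29x1 + 16.34x2 + 1.64x3 + 1.34x4 s.t.:
  1x1 + 987x2 + 90x3 ≥ 2019   (nickel)
  3.5x1 + 0.1x2 + 0.6x3 + 72.6x4 ≥ 100.2   (carbon)
  9x1 + 14x3 + 820x4 ≥ 595   (manganese)
  x1, x2, x3, x4 ≥ 0.
The cheapest feasible vertex uses only nickel briquettes, ferromanganese; scrap grade B, stainless scrap are not used. The nickel and carbon requirements are met with equality.
So nickel briquettes = 2.0456 kg, ferromanganese = 1.3773 kg.
Objective = 16.34·2.0456 + 1.34·1.3773 = 35.2707.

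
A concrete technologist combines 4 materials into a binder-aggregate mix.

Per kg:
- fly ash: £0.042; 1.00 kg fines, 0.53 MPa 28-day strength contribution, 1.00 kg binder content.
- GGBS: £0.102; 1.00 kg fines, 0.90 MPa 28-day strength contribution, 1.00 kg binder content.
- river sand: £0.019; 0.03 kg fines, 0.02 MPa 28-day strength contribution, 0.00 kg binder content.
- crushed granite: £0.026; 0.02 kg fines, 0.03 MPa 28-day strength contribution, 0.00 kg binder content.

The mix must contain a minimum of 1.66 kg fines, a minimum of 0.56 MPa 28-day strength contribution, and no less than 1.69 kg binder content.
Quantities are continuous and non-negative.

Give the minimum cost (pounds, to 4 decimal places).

£0.0710

Set it up as a linear program. Let x1 = kg of fly ash, x2 = kg of GGBS, x3 = kg of river sand, x4 = kg of crushed granite.
Minimise 0.042x1 + 0.102x2 + 0.019x3 + 0.026x4 with:
  1x1 + 1x2 + 0.03x3 + 0.02x4 ≥ 1.66   (fines)
  0.53x1 + 0.9x2 + 0.02x3 + 0.03x4 ≥ 0.56   (28-day strength contribution)
  1x1 + 1x2 ≥ 1.69   (binder content)
  x1, x2, x3, x4 ≥ 0.
At the optimum only fly ash is positive (GGBS, river sand, crushed granite = 0). The binder content requirement is met with equality.
Optimal quantities: fly ash = 1.69 kg.
Total cost: 0.042·1.69 = 0.070980.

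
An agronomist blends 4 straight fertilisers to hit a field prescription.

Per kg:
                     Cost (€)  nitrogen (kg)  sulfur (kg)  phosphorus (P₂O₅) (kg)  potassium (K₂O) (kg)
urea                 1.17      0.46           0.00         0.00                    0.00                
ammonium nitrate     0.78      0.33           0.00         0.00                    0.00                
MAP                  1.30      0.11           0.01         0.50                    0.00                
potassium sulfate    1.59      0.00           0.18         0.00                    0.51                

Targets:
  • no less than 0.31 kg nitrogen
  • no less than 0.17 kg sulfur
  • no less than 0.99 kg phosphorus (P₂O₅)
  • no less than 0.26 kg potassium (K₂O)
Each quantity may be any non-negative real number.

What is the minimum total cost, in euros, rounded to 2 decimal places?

€4.12

Let x1 = kg of urea, x2 = kg of ammonium nitrate, x3 = kg of MAP, x4 = kg of potassium sulfate.
min 1.17x1 + 0.78x2 + 1.3x3 + 1.59x4 subject to:
  0.46x1 + 0.33x2 + 0.11x3 ≥ 0.31   (nitrogen)
  0.01x3 + 0.18x4 ≥ 0.17   (sulfur)
  0.5x3 ≥ 0.99   (phosphorus (P₂O₅))
  0.51x4 ≥ 0.26   (potassium (K₂O))
  x1, x2, x3, x4 ≥ 0.
At the optimum only ammonium nitrate, MAP, potassium sulfate are positive (urea = 0). There the nitrogen, sulfur, phosphorus (P₂O₅) constraints are tight.
Optimal quantities: ammonium nitrate = 0.2794 kg, MAP = 1.98 kg, potassium sulfate = 0.8344 kg.
Total cost: 0.78·0.2794 + 1.3·1.98 + 1.59·0.8344 = 4.1186.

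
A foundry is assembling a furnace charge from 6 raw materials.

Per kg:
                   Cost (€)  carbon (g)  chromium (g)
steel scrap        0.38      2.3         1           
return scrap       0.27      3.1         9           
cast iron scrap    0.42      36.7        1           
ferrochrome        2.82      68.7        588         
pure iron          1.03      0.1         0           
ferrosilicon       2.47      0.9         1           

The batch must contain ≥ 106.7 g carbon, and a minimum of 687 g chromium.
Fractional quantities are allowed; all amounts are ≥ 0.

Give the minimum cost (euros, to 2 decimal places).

€3.59

Let x1 = kg of steel scrap, x2 = kg of return scrap, x3 = kg of cast iron scrap, x4 = kg of ferrochrome, x5 = kg of pure iron, x6 = kg of ferrosilicon.
min 0.38x1 + 0.27x2 + 0.42x3 + 2.82x4 + 1.03x5 + 2.47x6 subject to:
  2.3x1 + 3.1x2 + 36.7x3 + 68.7x4 + 0.1x5 + 0.9x6 ≥ 106.7   (carbon)
  1x1 + 9x2 + 1x3 + 588x4 + 1x6 ≥ 687   (chromium)
  x1, x2, x3, x4, x5, x6 ≥ 0.
At the optimum only cast iron scrap, ferrochrome are positive (steel scrap, return scrap, pure iron, ferrosilicon = 0). The carbon and chromium requirements are met with equality.
That vertex is x3 = 0.7225, x4 = 1.167.
Cost = 0.42·0.7225 + 2.82·1.167 = 3.5944.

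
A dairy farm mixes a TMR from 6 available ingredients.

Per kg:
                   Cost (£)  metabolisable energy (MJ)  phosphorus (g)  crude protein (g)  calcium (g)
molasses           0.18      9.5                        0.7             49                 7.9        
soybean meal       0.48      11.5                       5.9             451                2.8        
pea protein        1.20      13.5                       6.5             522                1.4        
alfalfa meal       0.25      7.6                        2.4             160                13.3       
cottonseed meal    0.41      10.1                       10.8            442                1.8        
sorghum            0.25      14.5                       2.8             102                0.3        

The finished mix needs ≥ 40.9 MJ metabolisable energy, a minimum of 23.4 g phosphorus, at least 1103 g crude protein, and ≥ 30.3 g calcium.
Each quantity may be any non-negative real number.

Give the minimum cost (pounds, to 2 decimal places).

Let x1 = kg of molasses, x2 = kg of soybean meal, x3 = kg of pea protein, x4 = kg of alfalfa meal, x5 = kg of cottonseed meal, x6 = kg of sorghum.
Minimise 0.18x1 + 0.48x2 + 1.2x3 + 0.25x4 + 0.41x5 + 0.25x6 s.t.:
  9.5x1 + 11.5x2 + 13.5x3 + 7.6x4 + 10.1x5 + 14.5x6 ≥ 40.9   (metabolisable energy)
  0.7x1 + 5.9x2 + 6.5x3 + 2.4x4 + 10.8x5 + 2.8x6 ≥ 23.4   (phosphorus)
  49x1 + 451x2 + 522x3 + 160x4 + 442x5 + 102x6 ≥ 1103   (crude protein)
  7.9x1 + 2.8x2 + 1.4x3 + 13.3x4 + 1.8x5 + 0.3x6 ≥ 30.3   (calcium)
  x1, x2, x3, x4, x5, x6 ≥ 0.
The optimal basis is {molasses, alfalfa meal, cottonseed meal}; soybean meal, pea protein, sorghum drop out. Binding constraints: metabolisable energy, crude protein, calcium.
That vertex is x1 = 1.279, x4 = 1.262, x5 = 1.897.
Hence cost = 0.18·1.279 + 0.25·1.262 + 0.41·1.897 = £1.3235.

£1.32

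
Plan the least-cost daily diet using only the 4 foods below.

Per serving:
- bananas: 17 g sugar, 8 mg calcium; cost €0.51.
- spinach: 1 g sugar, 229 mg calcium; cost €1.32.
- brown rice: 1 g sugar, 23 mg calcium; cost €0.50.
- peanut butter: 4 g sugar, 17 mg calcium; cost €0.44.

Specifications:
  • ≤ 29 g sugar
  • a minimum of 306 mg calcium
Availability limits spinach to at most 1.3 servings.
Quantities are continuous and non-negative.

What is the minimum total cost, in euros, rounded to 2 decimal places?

Let x1 = servings of bananas, x2 = servings of spinach, x3 = servings of brown rice, x4 = servings of peanut butter.
Minimize 0.51x1 + 1.32x2 + 0.5x3 + 0.44x4 subject to:
  17x1 + 1x2 + 1x3 + 4x4 ≤ 29   (sugar)
  8x1 + 229x2 + 23x3 + 17x4 ≥ 306   (calcium)
  x2 ≤ 1.3
  x1, x2, x3, x4 ≥ 0.
The optimal basis is {spinach, brown rice}; bananas, peanut butter drop out. Binding constraints: calcium and the spinach cap.
That vertex is x2 = 1.3, x3 = 0.3609.
Objective = 1.32·1.3 + 0.5·0.3609 = 1.8965.

€1.90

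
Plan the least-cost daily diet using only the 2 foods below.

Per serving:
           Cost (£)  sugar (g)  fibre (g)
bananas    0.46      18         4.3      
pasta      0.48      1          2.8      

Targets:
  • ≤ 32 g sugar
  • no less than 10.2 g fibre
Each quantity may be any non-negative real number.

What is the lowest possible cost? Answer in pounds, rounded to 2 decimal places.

Let x1 = servings of bananas, x2 = servings of pasta.
Minimize 0.46x1 + 0.48x2 with:
  18x1 + 1x2 ≤ 32   (sugar)
  4.3x1 + 2.8x2 ≥ 10.2   (fibre)
  x1, x2 ≥ 0.
Both inputs are positive at the optimum. The sugar and fibre requirements are met with equality.
So bananas = 1.722 servings, pasta = 0.9978 servings.
Hence cost = 0.46·1.722 + 0.48·0.9978 = £1.2711.

£1.27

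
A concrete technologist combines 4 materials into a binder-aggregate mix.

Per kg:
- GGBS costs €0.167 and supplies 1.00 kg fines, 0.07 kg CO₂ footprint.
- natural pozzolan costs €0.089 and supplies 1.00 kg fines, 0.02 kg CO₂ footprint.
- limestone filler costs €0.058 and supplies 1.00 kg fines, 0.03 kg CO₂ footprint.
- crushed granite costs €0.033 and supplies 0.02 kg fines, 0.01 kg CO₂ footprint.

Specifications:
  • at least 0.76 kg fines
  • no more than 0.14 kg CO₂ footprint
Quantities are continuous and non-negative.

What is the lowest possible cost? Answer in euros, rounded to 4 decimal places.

Set it up as a linear program. Let x1 = kg of GGBS, x2 = kg of natural pozzolan, x3 = kg of limestone filler, x4 = kg of crushed granite.
min 0.167x1 + 0.089x2 + 0.058x3 + 0.033x4 subject to:
  1x1 + 1x2 + 1x3 + 0.02x4 ≥ 0.76   (fines)
  0.07x1 + 0.02x2 + 0.03x3 + 0.01x4 ≤ 0.14   (CO₂ footprint)
  x1, x2, x3, x4 ≥ 0.
The optimal basis is {limestone filler}; GGBS, natural pozzolan, crushed granite drop out. The fines requirement is met with equality.
Solving gives x3 = 0.76.
Hence cost = 0.058·0.76 = €0.044080.

€0.0441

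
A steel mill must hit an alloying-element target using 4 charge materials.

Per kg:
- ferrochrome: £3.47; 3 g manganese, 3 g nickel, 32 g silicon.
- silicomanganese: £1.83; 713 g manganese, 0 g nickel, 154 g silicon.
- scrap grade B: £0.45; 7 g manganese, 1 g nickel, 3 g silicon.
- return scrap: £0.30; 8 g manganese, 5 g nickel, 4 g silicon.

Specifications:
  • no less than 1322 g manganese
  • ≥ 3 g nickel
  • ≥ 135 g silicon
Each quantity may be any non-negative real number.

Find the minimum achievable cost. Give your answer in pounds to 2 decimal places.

Let x1 = kg of ferrochrome, x2 = kg of silicomanganese, x3 = kg of scrap grade B, x4 = kg of return scrap.
min 3.47x1 + 1.83x2 + 0.45x3 + 0.3x4 subject to:
  3x1 + 713x2 + 7x3 + 8x4 ≥ 1322   (manganese)
  3x1 + 1x3 + 5x4 ≥ 3   (nickel)
  32x1 + 154x2 + 3x3 + 4x4 ≥ 135   (silicon)
  x1, x2, x3, x4 ≥ 0.
The optimal basis is {silicomanganese, return scrap}; ferrochrome, scrap grade B drop out. There the manganese and nickel constraints are tight.
Solving gives x2 = 1.847, x4 = 0.6.
Total cost: 1.83·1.847 + 0.3·0.6 = 3.5600.

£3.56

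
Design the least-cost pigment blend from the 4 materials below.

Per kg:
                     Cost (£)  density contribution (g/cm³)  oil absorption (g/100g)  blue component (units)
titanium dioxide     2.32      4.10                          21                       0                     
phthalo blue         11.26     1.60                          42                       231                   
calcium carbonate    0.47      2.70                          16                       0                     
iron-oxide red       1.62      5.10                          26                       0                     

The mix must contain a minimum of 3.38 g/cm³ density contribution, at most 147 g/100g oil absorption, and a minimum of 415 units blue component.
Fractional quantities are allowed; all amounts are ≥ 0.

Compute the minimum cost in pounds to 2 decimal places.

£20.32

Let x1 = kg of titanium dioxide, x2 = kg of phthalo blue, x3 = kg of calcium carbonate, x4 = kg of iron-oxide red.
Minimize 2.32x1 + 11.26x2 + 0.47x3 + 1.62x4 s.t.:
  4.1x1 + 1.6x2 + 2.7x3 + 5.1x4 ≥ 3.38   (density contribution)
  21x1 + 42x2 + 16x3 + 26x4 ≤ 147   (oil absorption)
  231x2 ≥ 415   (blue component)
  x1, x2, x3, x4 ≥ 0.
The optimal basis is {phthalo blue, calcium carbonate}; titanium dioxide, iron-oxide red drop out. Binding constraints: density contribution and blue component.
Optimal quantities: phthalo blue = 1.797 kg, calcium carbonate = 0.1872 kg.
Objective = 11.26·1.797 + 0.47·0.1872 = 20.3222.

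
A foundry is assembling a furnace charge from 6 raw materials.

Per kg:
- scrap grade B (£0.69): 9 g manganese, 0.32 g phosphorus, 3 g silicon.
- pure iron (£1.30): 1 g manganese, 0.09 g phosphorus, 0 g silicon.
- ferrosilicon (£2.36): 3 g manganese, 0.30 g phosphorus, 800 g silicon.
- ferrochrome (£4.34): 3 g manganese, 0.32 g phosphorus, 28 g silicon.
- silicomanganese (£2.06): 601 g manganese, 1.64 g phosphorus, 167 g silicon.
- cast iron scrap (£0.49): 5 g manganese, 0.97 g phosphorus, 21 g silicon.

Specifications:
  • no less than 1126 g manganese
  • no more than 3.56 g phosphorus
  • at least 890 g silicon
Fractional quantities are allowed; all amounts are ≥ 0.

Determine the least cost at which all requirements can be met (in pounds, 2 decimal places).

£5.56

Set it up as a linear program. Let x1 = kg of scrap grade B, x2 = kg of pure iron, x3 = kg of ferrosilicon, x4 = kg of ferrochrome, x5 = kg of silicomanganese, x6 = kg of cast iron scrap.
min 0.69x1 + 1.3x2 + 2.36x3 + 4.34x4 + 2.06x5 + 0.49x6 subject to:
  9x1 + 1x2 + 3x3 + 3x4 + 601x5 + 5x6 ≥ 1126   (manganese)
  0.32x1 + 0.09x2 + 0.3x3 + 0.32x4 + 1.64x5 + 0.97x6 ≤ 3.56   (phosphorus)
  3x1 + 800x3 + 28x4 + 167x5 + 21x6 ≥ 890   (silicon)
  x1, x2, x3, x4, x5, x6 ≥ 0.
The cheapest feasible vertex uses only ferrosilicon, silicomanganese; scrap grade B, pure iron, ferrochrome, cast iron scrap are not used. There the manganese and silicon constraints are tight.
So ferrosilicon = 0.7222 kg, silicomanganese = 1.87 kg.
Total cost: 2.36·0.7222 + 2.06·1.87 = 5.5566.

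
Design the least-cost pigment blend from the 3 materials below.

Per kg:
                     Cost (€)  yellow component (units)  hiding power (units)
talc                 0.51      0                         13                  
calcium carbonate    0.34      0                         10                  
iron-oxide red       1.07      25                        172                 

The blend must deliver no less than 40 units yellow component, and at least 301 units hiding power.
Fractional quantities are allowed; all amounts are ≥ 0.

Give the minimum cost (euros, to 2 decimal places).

€1.87

This is a linear program. Let x1 = kg of talc, x2 = kg of calcium carbonate, x3 = kg of iron-oxide red.
Minimise 0.51x1 + 0.34x2 + 1.07x3 with:
  25x3 ≥ 40   (yellow component)
  13x1 + 10x2 + 172x3 ≥ 301   (hiding power)
  x1, x2, x3 ≥ 0.
The optimal basis is {iron-oxide red}; talc, calcium carbonate drop out. The hiding power requirement is met with equality.
Solving gives x3 = 1.75.
Hence cost = 1.07·1.75 = €1.8725.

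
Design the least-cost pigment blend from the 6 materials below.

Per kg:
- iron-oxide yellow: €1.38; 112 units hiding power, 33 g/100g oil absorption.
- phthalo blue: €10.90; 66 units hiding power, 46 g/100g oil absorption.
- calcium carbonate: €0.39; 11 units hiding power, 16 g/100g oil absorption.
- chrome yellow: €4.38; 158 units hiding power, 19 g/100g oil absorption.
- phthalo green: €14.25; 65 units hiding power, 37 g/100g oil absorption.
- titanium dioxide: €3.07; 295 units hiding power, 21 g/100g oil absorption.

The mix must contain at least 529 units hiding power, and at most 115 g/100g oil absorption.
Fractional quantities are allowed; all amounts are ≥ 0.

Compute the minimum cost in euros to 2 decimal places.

Let x1 = kg of iron-oxide yellow, x2 = kg of phthalo blue, x3 = kg of calcium carbonate, x4 = kg of chrome yellow, x5 = kg of phthalo green, x6 = kg of titanium dioxide.
Minimize 1.38x1 + 10.9x2 + 0.39x3 + 4.38x4 + 14.25x5 + 3.07x6 s.t.:
  112x1 + 66x2 + 11x3 + 158x4 + 65x5 + 295x6 ≥ 529   (hiding power)
  33x1 + 46x2 + 16x3 + 19x4 + 37x5 + 21x6 ≤ 115   (oil absorption)
  x1, x2, x3, x4, x5, x6 ≥ 0.
At the optimum only titanium dioxide is positive (iron-oxide yellow, phthalo blue, calcium carbonate, chrome yellow, phthalo green = 0). The hiding power requirement is met with equality.
That vertex is x6 = 1.7932.
Hence cost = 3.07·1.7932 = €5.5051.

€5.51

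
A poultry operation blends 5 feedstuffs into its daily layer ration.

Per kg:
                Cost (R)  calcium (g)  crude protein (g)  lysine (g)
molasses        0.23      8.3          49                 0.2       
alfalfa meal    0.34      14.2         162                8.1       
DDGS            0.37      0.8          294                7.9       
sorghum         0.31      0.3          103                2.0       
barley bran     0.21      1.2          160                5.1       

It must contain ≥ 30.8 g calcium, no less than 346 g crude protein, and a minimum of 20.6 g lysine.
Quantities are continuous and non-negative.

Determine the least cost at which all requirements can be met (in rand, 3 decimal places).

R0.862

Let x1 = kg of molasses, x2 = kg of alfalfa meal, x3 = kg of DDGS, x4 = kg of sorghum, x5 = kg of barley bran.
min 0.23x1 + 0.34x2 + 0.37x3 + 0.31x4 + 0.21x5 with:
  8.3x1 + 14.2x2 + 0.8x3 + 0.3x4 + 1.2x5 ≥ 30.8   (calcium)
  49x1 + 162x2 + 294x3 + 103x4 + 160x5 ≥ 346   (crude protein)
  0.2x1 + 8.1x2 + 7.9x3 + 2x4 + 5.1x5 ≥ 20.6   (lysine)
  x1, x2, x3, x4, x5 ≥ 0.
At the optimum only alfalfa meal, barley bran are positive (molasses, DDGS, sorghum = 0). There the calcium and lysine constraints are tight.
So alfalfa meal = 2.111 kg, barley bran = 0.6864 kg.
Objective = 0.34·2.111 + 0.21·0.6864 = 0.86188.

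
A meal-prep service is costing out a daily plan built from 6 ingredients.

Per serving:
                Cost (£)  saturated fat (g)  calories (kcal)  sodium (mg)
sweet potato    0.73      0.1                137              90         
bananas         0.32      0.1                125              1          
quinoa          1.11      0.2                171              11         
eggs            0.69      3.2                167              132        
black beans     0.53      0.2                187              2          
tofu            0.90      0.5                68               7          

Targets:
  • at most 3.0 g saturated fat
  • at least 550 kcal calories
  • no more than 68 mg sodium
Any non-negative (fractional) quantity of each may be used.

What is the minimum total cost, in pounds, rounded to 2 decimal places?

Let x1 = servings of sweet potato, x2 = servings of bananas, x3 = servings of quinoa, x4 = servings of eggs, x5 = servings of black beans, x6 = servings of tofu.
Minimize 0.73x1 + 0.32x2 + 1.11x3 + 0.69x4 + 0.53x5 + 0.9x6 with:
  0.1x1 + 0.1x2 + 0.2x3 + 3.2x4 + 0.2x5 + 0.5x6 ≤ 3   (saturated fat)
  137x1 + 125x2 + 171x3 + 167x4 + 187x5 + 68x6 ≥ 550   (calories)
  90x1 + 1x2 + 11x3 + 132x4 + 2x5 + 7x6 ≤ 68   (sodium)
  x1, x2, x3, x4, x5, x6 ≥ 0.
At the optimum only bananas is positive (sweet potato, quinoa, eggs, black beans, tofu = 0). The calories requirement is met with equality.
That vertex is x2 = 4.4.
Hence cost = 0.32·4.4 = £1.4080.

£1.41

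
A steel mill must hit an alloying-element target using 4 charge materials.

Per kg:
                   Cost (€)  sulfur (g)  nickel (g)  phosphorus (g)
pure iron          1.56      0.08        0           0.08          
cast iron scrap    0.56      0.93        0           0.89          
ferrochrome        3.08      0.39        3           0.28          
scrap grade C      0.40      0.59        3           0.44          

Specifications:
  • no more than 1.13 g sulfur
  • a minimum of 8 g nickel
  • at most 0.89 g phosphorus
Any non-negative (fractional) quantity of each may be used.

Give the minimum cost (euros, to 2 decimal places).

€7.01

Let x1 = kg of pure iron, x2 = kg of cast iron scrap, x3 = kg of ferrochrome, x4 = kg of scrap grade C.
Minimise 1.56x1 + 0.56x2 + 3.08x3 + 0.4x4 with:
  0.08x1 + 0.93x2 + 0.39x3 + 0.59x4 ≤ 1.13   (sulfur)
  3x3 + 3x4 ≥ 8   (nickel)
  0.08x1 + 0.89x2 + 0.28x3 + 0.44x4 ≤ 0.89   (phosphorus)
  x1, x2, x3, x4 ≥ 0.
The cheapest feasible vertex uses only ferrochrome, scrap grade C; pure iron, cast iron scrap are not used. The sulfur and nickel requirements are met with equality.
That vertex is x3 = 2.217, x4 = 0.45.
Hence cost = 3.08·2.217 + 0.4·0.45 = €7.0084.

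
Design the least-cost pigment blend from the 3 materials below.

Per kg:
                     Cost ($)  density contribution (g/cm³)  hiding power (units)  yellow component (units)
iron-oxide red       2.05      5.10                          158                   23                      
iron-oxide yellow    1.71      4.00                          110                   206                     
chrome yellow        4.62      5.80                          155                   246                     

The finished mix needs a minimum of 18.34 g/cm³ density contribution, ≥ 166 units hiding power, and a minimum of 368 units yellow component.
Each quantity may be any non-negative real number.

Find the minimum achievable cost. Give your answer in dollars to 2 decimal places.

$7.53

This is a linear program. Let x1 = kg of iron-oxide red, x2 = kg of iron-oxide yellow, x3 = kg of chrome yellow.
min 2.05x1 + 1.71x2 + 4.62x3 s.t.:
  5.1x1 + 4x2 + 5.8x3 ≥ 18.34   (density contribution)
  158x1 + 110x2 + 155x3 ≥ 166   (hiding power)
  23x1 + 206x2 + 246x3 ≥ 368   (yellow component)
  x1, x2, x3 ≥ 0.
The cheapest feasible vertex uses only iron-oxide red, iron-oxide yellow; chrome yellow is not used. There the density contribution and yellow component constraints are tight.
So iron-oxide red = 2.406 kg, iron-oxide yellow = 1.518 kg.
Hence cost = 2.05·2.406 + 1.71·1.518 = $7.5281.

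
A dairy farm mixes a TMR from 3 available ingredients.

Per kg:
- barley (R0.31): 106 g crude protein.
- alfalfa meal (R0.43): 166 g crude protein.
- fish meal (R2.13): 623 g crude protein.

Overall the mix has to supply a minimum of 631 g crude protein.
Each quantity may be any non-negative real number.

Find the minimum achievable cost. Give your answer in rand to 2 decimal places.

Treat it as an LP. Let x1 = kg of barley, x2 = kg of alfalfa meal, x3 = kg of fish meal.
Minimise 0.31x1 + 0.43x2 + 2.13x3 s.t.:
  106x1 + 166x2 + 623x3 ≥ 631   (crude protein)
  x1, x2, x3 ≥ 0.
At the optimum only alfalfa meal is positive (barley, fish meal = 0). The crude protein requirement is met with equality.
Optimal quantities: alfalfa meal = 3.801 kg.
Total cost: 0.43·3.801 = 1.6344.

R1.63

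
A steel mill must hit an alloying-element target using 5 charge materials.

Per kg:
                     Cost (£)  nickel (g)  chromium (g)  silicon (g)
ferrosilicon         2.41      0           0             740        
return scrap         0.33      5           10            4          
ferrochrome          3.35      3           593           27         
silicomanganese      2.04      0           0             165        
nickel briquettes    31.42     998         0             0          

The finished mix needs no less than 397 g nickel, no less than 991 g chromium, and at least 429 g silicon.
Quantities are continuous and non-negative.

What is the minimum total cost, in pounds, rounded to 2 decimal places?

Set it up as a linear program. Let x1 = kg of ferrosilicon, x2 = kg of return scrap, x3 = kg of ferrochrome, x4 = kg of silicomanganese, x5 = kg of nickel briquettes.
min 2.41x1 + 0.33x2 + 3.35x3 + 2.04x4 + 31.42x5 with:
  5x2 + 3x3 + 998x5 ≥ 397   (nickel)
  10x2 + 593x3 ≥ 991   (chromium)
  740x1 + 4x2 + 27x3 + 165x4 ≥ 429   (silicon)
  x1, x2, x3, x4, x5 ≥ 0.
The cheapest feasible vertex uses only ferrosilicon, ferrochrome, nickel briquettes; return scrap, silicomanganese are not used. Binding constraints: nickel, chromium, silicon.
Optimal quantities: ferrosilicon = 0.5188 kg, ferrochrome = 1.671 kg, nickel briquettes = 0.3928 kg.
Objective = 2.41·0.5188 + 3.35·1.671 + 31.42·0.3928 = 19.1899.

£19.19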